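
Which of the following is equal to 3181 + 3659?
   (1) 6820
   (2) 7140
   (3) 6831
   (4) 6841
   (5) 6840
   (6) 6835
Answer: 5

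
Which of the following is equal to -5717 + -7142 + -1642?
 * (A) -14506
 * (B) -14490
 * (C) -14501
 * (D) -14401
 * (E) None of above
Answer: C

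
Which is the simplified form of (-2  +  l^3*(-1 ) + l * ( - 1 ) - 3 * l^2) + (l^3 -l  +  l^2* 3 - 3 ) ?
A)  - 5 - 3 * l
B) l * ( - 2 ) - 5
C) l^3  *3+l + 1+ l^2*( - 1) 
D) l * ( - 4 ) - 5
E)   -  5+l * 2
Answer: B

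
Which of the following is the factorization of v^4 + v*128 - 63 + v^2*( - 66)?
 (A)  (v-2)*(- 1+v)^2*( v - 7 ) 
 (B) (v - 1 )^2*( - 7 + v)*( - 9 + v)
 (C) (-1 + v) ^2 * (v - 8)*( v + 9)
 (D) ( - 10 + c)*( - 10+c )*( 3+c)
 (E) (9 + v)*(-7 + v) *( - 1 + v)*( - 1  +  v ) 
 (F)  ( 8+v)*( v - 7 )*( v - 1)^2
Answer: E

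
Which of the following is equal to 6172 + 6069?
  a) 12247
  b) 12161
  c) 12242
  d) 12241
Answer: d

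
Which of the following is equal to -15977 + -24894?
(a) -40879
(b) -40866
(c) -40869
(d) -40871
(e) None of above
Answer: d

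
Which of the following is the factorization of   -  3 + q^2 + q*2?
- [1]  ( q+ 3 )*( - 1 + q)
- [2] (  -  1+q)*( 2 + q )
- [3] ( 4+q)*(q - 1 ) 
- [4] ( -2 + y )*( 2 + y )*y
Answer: 1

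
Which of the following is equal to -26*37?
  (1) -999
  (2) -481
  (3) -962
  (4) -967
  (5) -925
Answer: 3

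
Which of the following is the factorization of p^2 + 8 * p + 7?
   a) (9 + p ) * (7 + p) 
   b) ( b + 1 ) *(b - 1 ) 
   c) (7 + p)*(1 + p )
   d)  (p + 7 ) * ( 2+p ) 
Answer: c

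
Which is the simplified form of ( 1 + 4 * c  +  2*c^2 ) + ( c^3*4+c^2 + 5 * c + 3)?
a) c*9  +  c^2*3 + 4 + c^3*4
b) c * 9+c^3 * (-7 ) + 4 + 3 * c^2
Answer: a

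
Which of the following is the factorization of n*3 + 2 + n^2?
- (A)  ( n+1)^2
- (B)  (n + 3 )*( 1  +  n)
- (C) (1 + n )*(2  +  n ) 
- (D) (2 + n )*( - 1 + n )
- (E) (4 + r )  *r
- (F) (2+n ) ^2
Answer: C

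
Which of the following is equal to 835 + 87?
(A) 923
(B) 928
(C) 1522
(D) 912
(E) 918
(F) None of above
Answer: F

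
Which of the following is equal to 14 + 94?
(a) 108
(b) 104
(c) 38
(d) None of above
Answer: a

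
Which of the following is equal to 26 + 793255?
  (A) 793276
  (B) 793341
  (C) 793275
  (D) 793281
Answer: D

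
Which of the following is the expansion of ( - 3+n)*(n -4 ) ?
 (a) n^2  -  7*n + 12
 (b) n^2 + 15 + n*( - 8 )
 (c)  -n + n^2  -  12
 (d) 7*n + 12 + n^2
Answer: a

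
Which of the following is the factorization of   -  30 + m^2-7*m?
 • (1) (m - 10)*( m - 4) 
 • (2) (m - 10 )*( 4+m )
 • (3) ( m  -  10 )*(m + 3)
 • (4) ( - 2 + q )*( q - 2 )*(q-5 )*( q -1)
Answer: 3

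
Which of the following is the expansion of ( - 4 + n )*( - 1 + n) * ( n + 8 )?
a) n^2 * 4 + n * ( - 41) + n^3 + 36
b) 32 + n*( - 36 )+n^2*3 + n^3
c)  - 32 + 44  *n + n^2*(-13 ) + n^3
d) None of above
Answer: b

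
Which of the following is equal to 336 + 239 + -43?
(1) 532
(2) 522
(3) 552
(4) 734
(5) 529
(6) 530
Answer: 1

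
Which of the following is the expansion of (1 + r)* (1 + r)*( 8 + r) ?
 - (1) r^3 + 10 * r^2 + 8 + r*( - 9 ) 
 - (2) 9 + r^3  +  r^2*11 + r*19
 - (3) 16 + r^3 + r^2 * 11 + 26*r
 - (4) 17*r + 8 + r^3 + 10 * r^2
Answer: 4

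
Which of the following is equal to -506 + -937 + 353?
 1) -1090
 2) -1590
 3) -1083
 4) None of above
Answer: 1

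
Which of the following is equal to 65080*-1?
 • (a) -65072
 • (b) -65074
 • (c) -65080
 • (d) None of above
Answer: c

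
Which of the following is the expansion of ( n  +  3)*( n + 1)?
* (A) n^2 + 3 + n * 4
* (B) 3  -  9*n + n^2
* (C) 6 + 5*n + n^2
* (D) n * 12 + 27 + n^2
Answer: A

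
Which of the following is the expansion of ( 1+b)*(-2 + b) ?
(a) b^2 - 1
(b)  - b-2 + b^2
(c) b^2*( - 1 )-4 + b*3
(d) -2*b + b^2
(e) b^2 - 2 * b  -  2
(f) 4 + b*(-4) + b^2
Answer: b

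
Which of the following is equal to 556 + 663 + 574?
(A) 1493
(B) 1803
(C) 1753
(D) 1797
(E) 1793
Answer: E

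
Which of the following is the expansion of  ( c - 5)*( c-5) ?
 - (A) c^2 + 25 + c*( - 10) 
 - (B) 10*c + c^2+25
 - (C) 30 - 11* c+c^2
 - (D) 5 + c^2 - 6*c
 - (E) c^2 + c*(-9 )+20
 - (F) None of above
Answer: A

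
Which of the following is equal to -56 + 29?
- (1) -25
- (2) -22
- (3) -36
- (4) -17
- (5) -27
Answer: 5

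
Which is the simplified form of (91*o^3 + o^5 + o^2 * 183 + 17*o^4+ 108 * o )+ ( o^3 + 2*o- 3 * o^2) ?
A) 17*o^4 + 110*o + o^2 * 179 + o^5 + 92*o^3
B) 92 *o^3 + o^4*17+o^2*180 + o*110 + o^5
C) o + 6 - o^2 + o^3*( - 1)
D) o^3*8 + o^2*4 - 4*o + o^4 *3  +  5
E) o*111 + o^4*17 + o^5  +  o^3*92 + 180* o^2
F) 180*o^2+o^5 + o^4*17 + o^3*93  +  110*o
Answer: B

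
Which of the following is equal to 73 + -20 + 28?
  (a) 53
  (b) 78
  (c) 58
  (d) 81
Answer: d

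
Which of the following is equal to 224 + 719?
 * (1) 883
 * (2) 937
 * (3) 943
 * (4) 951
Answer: 3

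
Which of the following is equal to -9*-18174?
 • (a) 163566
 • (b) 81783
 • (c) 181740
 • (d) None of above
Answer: a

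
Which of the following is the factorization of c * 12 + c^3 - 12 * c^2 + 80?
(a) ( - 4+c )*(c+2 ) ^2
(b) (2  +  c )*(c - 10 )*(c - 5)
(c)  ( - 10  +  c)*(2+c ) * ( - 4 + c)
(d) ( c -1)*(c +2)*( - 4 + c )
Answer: c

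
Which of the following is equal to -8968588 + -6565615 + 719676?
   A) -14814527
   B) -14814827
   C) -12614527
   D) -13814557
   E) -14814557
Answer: A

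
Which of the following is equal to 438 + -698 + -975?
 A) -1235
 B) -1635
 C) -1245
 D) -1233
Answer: A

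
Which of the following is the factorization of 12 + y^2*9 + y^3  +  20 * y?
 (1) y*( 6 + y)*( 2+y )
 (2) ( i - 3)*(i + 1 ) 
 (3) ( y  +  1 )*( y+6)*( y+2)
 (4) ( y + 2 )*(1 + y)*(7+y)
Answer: 3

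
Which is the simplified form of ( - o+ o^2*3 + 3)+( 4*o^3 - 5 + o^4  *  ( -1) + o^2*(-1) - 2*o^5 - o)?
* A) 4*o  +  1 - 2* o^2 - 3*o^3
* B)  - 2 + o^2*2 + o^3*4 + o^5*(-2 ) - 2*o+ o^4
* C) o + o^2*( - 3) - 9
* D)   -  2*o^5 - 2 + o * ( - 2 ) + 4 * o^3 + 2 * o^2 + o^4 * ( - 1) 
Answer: D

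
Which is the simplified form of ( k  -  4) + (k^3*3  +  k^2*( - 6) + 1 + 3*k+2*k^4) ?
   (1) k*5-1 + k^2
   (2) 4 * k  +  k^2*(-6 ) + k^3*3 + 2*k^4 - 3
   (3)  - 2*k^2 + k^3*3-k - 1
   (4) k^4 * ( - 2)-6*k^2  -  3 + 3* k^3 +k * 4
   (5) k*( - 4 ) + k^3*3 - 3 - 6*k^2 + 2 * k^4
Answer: 2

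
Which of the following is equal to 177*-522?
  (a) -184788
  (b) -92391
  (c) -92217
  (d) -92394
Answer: d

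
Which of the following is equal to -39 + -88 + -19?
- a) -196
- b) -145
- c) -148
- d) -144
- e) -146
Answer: e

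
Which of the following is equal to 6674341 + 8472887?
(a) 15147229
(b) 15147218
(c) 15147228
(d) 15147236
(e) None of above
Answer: c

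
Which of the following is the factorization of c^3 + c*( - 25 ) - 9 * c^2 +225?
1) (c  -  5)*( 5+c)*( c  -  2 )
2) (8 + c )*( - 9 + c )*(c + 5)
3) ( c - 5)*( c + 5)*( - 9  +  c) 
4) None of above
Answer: 3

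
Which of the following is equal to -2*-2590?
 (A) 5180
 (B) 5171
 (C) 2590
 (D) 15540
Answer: A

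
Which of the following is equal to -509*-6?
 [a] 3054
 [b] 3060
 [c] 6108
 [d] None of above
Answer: a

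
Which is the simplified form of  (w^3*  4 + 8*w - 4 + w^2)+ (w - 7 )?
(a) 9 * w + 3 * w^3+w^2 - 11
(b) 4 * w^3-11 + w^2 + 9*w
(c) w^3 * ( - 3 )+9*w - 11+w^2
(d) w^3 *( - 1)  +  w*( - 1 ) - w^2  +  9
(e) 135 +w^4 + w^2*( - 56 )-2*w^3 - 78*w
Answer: b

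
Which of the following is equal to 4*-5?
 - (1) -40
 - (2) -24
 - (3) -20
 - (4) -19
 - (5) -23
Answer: 3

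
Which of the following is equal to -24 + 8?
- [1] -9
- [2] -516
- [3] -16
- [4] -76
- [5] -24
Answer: 3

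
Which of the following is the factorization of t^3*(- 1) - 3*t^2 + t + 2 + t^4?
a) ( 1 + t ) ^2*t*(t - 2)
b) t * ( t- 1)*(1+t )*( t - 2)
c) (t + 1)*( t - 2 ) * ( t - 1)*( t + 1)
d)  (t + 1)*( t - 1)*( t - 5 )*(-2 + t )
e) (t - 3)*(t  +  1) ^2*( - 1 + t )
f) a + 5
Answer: c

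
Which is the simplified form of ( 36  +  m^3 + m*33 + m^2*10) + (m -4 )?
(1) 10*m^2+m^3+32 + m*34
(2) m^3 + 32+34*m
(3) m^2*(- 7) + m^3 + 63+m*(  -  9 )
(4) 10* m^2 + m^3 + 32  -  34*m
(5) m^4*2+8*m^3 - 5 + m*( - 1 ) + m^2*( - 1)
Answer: 1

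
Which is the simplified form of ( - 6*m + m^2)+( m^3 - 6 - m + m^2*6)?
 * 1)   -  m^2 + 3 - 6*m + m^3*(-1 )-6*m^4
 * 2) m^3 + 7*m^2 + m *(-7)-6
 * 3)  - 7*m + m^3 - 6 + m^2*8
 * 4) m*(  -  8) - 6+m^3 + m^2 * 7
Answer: 2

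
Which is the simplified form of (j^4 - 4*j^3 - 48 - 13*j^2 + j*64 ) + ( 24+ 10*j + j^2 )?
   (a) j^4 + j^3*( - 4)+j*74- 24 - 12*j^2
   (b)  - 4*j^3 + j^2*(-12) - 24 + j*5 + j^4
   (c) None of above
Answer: a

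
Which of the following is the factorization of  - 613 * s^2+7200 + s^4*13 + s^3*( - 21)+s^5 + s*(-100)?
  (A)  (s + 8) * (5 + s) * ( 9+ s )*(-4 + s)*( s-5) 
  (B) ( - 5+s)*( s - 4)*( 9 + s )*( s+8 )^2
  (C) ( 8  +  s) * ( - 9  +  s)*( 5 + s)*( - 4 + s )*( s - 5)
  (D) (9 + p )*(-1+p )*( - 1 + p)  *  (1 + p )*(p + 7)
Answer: A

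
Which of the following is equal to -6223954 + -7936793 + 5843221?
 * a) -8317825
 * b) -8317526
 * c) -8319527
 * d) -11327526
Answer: b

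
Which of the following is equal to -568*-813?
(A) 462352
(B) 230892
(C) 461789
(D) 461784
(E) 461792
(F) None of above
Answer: D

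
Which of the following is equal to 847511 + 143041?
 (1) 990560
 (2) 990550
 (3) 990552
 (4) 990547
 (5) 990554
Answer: 3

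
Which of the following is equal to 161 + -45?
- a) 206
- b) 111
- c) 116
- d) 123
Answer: c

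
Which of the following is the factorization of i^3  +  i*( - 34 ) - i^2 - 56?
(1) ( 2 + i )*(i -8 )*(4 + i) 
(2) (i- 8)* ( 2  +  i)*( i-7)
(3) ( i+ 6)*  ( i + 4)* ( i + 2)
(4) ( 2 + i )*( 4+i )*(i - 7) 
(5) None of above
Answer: 4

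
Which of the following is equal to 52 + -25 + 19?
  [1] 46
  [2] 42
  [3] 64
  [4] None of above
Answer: 1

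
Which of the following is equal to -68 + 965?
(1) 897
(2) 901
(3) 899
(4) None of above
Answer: 1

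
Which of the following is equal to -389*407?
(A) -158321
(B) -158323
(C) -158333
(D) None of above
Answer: B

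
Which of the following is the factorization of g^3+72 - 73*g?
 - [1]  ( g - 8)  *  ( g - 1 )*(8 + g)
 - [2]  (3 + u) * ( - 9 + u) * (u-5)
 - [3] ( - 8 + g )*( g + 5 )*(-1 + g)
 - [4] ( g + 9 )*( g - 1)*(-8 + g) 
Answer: 4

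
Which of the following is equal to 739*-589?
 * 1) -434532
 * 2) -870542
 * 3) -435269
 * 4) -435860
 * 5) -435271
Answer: 5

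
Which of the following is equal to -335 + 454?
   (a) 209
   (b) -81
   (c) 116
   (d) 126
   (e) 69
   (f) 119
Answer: f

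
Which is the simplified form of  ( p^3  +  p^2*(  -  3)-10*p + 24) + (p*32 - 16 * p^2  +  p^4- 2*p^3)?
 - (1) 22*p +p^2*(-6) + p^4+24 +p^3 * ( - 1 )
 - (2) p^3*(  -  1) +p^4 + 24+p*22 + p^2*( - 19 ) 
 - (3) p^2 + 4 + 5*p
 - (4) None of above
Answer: 2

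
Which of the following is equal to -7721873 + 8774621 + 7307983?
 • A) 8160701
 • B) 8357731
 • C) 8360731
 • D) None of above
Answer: C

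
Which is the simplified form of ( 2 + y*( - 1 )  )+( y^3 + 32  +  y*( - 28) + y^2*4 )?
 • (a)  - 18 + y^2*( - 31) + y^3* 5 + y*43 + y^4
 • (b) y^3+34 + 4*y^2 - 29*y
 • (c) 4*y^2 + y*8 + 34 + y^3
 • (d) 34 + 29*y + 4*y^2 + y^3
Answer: b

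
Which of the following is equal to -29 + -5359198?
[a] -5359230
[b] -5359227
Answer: b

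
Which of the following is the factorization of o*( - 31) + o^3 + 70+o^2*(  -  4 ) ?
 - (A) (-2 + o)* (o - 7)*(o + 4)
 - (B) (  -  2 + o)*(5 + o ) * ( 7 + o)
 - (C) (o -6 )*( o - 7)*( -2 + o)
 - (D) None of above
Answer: D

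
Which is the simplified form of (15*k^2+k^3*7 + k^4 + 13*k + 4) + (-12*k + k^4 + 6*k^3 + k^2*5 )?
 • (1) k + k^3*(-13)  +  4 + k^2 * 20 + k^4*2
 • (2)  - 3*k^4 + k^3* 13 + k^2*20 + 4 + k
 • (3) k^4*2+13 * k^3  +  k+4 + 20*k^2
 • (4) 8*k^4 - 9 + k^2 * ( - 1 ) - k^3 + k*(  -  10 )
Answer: 3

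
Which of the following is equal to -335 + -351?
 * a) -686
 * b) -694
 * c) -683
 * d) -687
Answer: a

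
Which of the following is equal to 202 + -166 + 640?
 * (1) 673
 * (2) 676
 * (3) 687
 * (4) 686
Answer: 2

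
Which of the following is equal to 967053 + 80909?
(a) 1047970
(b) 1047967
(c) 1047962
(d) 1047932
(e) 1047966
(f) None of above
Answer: c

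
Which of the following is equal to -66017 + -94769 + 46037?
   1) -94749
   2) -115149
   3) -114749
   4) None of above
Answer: 3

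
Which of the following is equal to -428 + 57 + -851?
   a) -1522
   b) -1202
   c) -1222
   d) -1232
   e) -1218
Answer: c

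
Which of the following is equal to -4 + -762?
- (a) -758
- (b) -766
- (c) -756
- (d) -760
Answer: b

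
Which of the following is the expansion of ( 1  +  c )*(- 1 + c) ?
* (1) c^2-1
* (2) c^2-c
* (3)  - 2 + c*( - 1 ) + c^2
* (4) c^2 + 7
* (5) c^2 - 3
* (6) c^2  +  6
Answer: 1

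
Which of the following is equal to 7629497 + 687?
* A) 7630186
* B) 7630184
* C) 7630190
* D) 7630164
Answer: B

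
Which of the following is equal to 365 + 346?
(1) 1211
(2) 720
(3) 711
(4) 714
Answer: 3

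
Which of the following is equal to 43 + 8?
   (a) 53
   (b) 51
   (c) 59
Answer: b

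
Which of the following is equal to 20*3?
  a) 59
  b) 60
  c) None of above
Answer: b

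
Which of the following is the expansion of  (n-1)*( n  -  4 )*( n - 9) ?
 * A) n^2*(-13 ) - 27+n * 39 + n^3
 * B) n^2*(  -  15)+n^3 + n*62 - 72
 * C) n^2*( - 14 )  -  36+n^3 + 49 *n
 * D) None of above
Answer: C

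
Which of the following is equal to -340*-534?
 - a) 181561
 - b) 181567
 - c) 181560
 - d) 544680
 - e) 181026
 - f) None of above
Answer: c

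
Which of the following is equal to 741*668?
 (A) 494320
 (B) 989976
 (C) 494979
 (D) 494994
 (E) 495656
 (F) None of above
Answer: F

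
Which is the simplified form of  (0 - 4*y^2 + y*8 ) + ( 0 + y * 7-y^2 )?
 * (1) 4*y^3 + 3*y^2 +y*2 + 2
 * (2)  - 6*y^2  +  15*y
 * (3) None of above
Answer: 3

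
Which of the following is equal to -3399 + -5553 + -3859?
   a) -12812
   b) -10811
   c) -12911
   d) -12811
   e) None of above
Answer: d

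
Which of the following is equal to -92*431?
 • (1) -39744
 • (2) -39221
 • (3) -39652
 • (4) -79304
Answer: 3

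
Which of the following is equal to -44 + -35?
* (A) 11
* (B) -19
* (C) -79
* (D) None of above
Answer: C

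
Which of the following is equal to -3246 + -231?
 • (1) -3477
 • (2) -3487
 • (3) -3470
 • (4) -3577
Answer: 1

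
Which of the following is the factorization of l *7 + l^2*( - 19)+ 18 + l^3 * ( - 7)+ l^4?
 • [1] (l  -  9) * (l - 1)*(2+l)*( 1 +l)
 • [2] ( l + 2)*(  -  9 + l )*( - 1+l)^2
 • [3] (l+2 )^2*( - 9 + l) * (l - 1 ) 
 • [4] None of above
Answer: 1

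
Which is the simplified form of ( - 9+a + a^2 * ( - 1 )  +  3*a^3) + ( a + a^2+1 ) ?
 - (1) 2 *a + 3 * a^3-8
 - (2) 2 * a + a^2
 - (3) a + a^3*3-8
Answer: 1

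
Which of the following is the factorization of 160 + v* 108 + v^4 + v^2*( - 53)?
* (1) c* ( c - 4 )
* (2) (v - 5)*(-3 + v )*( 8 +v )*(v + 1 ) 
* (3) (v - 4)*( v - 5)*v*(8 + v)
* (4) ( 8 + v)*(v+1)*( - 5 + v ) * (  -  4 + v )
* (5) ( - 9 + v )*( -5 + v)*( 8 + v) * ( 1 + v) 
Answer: 4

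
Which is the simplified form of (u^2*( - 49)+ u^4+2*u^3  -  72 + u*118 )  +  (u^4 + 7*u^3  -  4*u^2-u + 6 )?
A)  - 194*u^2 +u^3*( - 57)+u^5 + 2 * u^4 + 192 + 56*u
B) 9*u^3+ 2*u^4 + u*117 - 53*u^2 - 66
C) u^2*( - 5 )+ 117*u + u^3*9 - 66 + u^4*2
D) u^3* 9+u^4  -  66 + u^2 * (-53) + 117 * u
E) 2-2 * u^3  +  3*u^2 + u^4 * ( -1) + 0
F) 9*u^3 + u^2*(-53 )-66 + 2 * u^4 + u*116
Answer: B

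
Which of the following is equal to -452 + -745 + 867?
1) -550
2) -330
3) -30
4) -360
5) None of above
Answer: 2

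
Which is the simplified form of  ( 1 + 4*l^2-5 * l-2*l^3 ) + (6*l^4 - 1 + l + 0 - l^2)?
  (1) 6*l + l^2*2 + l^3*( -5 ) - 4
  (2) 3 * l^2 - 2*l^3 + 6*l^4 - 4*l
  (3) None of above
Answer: 2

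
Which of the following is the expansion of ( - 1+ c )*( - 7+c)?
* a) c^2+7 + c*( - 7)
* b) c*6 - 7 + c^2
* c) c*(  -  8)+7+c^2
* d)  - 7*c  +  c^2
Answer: c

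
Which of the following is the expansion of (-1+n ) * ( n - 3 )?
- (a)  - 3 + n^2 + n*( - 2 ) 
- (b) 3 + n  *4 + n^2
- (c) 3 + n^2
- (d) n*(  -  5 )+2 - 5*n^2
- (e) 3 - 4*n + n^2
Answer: e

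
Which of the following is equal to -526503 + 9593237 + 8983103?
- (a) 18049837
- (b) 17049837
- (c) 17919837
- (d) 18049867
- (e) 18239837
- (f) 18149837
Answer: a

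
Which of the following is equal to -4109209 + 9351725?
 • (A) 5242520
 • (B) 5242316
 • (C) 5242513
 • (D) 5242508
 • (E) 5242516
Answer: E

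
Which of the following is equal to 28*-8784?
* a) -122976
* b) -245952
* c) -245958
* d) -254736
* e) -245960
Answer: b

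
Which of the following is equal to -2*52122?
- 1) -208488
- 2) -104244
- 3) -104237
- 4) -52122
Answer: 2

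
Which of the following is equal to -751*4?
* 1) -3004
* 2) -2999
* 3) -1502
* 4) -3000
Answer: 1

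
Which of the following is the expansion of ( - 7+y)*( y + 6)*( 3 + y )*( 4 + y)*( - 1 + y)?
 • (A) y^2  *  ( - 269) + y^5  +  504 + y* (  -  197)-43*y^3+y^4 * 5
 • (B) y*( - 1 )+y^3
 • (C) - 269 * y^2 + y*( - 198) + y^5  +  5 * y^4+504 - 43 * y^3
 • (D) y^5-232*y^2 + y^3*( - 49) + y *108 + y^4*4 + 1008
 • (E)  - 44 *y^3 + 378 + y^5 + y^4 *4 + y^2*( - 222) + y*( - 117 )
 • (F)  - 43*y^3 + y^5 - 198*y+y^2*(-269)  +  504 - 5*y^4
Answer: C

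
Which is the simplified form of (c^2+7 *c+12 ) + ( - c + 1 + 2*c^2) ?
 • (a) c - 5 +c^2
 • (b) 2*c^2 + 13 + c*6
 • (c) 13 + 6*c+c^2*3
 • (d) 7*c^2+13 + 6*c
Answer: c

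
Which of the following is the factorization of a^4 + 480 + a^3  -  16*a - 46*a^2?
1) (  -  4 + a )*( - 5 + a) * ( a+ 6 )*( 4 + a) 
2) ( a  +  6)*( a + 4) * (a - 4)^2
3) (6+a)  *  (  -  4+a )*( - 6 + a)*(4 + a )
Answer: 1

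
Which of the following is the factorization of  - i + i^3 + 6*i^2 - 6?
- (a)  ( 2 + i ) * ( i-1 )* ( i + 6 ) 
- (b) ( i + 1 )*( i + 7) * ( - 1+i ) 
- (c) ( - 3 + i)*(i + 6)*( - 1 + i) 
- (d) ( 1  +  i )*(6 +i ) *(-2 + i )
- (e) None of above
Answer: e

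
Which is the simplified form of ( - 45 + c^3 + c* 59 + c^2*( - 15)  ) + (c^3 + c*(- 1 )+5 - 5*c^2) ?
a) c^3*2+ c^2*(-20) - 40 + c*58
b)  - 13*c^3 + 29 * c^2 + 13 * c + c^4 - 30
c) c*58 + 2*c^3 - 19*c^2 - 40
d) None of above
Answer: a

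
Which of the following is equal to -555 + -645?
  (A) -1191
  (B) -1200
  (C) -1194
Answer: B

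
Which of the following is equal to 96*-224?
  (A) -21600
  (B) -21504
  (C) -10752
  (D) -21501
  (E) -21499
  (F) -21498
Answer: B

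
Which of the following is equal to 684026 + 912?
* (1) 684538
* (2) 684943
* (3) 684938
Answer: 3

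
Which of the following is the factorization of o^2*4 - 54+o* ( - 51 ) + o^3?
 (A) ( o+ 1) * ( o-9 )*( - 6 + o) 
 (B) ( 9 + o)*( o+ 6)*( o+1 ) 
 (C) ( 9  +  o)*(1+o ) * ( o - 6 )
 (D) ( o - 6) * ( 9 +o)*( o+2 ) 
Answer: C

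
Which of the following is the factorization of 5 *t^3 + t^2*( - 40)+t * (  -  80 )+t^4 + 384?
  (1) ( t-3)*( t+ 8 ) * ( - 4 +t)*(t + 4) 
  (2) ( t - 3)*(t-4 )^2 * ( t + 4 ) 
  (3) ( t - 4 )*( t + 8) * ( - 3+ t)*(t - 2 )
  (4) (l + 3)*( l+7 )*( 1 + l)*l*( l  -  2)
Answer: 1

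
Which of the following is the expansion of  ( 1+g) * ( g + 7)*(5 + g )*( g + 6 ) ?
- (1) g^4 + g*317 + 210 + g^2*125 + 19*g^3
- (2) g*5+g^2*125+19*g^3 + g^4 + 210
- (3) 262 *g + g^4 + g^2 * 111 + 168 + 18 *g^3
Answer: 1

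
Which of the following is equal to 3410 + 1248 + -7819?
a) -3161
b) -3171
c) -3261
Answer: a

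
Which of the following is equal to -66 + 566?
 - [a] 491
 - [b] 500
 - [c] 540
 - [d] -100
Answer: b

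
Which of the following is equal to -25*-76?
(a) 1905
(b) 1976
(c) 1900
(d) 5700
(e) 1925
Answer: c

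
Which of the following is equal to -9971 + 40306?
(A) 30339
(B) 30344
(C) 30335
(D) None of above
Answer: C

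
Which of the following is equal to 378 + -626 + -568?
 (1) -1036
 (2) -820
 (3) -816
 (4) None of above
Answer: 3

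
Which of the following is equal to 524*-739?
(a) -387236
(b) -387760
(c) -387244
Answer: a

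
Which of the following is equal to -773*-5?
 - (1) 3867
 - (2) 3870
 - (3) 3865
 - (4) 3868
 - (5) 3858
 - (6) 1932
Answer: 3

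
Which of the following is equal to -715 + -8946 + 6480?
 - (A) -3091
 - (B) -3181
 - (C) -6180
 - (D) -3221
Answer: B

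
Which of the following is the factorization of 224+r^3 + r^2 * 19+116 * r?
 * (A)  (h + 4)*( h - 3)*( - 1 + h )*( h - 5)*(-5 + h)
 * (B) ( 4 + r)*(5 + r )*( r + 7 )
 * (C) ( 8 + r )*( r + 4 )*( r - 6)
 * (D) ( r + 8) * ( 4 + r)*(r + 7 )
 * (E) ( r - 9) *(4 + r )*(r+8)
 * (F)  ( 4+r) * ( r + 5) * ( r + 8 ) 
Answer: D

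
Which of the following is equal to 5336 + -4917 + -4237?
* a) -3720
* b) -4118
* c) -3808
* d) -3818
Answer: d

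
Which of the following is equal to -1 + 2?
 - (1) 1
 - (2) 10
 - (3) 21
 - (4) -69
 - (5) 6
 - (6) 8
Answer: 1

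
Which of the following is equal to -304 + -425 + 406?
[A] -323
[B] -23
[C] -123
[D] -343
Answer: A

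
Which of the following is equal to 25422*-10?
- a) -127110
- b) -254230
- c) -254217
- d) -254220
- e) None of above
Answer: d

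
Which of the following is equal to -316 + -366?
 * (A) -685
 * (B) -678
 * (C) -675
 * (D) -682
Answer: D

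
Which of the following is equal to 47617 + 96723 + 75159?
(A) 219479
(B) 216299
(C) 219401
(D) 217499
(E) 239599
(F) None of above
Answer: F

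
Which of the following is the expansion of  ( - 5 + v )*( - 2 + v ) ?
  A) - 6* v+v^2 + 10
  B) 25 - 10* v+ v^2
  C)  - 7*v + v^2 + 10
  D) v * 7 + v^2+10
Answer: C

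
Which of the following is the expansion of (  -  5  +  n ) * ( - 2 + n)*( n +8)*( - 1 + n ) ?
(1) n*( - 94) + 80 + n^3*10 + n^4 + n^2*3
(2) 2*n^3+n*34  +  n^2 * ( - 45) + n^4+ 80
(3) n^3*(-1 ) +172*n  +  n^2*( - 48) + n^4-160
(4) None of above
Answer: 4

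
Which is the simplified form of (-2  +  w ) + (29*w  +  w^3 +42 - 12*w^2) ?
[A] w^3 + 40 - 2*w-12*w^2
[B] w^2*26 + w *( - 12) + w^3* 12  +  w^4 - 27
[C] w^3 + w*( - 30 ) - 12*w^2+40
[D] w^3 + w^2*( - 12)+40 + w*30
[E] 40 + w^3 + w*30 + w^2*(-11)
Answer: D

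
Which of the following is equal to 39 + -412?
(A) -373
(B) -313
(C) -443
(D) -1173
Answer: A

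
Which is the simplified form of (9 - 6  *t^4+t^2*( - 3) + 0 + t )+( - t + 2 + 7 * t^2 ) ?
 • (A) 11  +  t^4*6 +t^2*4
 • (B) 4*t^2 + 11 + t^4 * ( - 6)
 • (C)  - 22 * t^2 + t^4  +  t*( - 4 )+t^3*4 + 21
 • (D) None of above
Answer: B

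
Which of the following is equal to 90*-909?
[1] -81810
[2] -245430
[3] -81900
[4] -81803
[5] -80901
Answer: 1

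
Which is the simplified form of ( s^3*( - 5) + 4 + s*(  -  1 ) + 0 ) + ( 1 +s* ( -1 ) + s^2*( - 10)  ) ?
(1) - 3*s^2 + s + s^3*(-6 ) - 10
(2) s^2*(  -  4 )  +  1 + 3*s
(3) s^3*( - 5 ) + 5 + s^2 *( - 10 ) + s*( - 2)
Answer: 3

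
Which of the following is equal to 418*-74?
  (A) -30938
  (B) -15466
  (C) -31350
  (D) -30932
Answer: D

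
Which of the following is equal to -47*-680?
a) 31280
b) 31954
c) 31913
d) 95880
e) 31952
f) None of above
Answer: f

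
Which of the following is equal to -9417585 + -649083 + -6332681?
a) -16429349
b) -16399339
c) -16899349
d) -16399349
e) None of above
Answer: d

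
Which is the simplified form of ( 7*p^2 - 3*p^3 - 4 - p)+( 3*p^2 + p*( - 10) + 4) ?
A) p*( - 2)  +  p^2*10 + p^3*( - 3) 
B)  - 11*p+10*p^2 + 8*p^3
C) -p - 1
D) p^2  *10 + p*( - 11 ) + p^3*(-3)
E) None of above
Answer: D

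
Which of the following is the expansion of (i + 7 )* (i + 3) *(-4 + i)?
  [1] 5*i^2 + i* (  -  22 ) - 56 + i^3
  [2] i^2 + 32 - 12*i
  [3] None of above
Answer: 3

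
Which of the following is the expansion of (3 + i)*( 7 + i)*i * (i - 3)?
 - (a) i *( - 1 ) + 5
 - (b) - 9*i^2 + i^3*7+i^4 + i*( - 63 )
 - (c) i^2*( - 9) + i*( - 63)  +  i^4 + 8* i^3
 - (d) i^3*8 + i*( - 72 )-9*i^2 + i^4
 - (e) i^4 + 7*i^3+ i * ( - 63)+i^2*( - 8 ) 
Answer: b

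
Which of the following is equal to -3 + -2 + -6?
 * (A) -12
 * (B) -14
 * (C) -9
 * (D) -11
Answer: D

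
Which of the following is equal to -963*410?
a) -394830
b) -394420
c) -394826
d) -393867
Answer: a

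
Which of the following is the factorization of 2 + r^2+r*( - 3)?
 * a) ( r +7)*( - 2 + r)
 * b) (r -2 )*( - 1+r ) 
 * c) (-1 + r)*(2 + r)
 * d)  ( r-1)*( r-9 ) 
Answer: b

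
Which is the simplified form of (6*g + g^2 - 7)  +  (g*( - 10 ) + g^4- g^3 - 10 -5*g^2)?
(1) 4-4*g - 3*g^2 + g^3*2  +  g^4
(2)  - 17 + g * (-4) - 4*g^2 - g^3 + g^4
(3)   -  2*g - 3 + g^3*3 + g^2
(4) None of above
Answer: 2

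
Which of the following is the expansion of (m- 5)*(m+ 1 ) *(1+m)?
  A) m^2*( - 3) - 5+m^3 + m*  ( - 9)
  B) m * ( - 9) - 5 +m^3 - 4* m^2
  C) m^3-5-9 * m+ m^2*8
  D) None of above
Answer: A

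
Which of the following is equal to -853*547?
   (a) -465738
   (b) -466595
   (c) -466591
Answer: c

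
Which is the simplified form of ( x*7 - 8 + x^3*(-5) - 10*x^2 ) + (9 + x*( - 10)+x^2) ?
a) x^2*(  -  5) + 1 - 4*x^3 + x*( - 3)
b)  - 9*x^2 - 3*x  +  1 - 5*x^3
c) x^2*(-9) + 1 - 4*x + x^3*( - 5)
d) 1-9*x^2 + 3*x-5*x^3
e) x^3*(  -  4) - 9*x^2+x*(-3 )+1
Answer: b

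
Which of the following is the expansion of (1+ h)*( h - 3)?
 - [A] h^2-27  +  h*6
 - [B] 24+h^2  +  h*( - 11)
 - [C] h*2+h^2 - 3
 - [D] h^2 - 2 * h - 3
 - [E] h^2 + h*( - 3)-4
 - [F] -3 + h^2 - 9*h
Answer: D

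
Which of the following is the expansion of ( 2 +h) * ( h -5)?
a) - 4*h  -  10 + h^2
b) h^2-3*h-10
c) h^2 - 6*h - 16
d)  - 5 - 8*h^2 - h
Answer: b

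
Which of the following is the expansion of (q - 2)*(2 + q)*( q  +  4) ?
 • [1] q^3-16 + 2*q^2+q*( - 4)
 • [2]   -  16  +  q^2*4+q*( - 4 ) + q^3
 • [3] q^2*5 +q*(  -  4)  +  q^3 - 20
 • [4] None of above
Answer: 2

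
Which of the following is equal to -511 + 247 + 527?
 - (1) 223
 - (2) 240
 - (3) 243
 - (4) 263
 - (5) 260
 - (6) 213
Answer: 4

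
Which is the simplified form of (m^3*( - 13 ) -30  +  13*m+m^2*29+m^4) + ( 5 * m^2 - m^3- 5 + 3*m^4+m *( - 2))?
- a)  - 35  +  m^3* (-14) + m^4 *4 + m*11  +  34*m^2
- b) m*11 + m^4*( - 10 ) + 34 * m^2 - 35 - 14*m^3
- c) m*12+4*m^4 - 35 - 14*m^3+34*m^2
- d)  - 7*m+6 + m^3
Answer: a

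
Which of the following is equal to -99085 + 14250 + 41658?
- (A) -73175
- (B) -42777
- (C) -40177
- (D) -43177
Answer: D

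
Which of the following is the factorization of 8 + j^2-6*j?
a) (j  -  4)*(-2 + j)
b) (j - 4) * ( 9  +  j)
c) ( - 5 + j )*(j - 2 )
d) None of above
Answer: a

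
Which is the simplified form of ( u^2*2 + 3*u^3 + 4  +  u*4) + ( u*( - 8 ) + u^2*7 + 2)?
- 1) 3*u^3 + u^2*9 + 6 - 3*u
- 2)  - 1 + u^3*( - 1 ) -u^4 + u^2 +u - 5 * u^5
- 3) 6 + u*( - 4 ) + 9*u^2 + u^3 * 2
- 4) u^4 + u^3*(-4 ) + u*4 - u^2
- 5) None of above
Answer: 5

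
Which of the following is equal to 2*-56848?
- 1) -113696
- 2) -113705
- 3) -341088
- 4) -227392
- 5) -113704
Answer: 1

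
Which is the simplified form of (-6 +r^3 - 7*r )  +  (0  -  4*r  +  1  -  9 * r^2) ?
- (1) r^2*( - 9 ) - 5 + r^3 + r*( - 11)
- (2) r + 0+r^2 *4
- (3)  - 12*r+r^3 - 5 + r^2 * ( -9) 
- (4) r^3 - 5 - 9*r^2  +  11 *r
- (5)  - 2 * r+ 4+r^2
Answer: 1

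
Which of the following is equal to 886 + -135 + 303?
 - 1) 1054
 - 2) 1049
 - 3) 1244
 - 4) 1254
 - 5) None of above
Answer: 1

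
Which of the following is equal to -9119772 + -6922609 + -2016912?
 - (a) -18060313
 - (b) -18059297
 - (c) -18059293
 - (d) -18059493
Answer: c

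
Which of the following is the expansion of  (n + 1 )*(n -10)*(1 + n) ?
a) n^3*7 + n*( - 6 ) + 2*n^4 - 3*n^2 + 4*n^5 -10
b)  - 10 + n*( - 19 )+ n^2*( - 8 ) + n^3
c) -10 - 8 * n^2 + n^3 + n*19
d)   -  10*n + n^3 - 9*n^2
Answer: b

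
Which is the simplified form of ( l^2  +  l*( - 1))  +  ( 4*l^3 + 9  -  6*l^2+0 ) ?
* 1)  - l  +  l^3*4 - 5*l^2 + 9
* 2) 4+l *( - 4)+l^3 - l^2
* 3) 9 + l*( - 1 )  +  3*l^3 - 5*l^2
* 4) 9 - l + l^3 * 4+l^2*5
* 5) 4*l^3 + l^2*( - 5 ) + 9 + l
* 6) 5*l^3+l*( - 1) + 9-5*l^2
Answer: 1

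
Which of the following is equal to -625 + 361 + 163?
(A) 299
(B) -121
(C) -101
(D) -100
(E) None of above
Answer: C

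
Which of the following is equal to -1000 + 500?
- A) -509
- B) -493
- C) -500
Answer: C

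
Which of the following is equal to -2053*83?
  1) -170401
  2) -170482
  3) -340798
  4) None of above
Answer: 4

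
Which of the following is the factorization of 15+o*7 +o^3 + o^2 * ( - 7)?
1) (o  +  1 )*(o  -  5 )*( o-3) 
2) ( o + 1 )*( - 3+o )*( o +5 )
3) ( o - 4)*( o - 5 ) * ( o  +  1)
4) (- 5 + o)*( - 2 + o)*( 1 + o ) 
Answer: 1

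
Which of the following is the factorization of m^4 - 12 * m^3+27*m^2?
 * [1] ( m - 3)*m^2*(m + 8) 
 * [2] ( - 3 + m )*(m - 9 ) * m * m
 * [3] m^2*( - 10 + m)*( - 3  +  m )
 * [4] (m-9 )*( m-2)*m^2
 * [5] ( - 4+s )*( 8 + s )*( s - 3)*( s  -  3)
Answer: 2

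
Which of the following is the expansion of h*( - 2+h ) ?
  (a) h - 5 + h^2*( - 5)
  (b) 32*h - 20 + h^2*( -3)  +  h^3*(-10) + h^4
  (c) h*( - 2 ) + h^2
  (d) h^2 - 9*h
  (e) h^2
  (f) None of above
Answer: c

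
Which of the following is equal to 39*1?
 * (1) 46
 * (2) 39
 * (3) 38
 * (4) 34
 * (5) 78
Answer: 2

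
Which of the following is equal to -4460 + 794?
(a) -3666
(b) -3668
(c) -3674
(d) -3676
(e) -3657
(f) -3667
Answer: a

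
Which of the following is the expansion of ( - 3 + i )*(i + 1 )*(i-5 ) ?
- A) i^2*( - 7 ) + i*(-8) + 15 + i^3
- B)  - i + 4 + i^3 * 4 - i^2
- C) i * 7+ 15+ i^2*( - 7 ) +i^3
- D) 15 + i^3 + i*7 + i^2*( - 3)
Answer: C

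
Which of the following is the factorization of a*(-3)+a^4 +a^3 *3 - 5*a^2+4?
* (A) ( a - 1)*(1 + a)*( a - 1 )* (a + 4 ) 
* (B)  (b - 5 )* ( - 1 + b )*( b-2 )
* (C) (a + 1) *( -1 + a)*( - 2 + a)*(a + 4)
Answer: A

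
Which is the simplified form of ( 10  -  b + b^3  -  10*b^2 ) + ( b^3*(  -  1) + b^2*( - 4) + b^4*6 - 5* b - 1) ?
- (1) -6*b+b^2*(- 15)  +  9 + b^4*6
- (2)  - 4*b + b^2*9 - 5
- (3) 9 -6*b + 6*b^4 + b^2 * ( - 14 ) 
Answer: 3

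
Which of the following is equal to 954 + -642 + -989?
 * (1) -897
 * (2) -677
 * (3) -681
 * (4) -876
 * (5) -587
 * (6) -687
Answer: 2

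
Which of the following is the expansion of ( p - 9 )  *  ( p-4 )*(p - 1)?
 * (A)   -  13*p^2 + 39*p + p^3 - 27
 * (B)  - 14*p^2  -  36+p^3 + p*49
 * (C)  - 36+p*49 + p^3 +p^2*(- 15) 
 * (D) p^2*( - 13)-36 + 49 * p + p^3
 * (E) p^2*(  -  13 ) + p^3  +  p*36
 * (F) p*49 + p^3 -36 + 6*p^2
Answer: B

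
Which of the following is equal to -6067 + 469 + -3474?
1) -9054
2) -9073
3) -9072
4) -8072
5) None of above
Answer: 3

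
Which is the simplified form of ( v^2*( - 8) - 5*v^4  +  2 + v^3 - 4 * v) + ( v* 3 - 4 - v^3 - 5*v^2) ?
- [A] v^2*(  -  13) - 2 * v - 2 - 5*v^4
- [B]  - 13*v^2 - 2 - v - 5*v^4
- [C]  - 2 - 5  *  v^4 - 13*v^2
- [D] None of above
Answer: B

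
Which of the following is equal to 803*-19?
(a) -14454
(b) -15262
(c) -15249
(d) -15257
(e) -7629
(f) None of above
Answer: d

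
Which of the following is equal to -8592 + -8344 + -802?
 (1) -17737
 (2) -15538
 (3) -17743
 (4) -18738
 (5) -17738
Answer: 5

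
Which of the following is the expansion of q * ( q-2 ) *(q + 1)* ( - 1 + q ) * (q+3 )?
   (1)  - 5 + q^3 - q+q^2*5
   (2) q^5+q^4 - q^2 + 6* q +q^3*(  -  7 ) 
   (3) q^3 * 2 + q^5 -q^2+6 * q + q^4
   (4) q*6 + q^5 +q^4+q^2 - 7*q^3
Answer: 2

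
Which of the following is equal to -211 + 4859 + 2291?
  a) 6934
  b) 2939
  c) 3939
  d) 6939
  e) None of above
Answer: d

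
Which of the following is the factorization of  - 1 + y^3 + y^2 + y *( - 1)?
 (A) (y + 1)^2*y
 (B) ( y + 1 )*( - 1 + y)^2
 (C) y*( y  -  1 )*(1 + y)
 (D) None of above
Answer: D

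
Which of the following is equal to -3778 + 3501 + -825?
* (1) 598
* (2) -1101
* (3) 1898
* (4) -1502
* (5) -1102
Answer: 5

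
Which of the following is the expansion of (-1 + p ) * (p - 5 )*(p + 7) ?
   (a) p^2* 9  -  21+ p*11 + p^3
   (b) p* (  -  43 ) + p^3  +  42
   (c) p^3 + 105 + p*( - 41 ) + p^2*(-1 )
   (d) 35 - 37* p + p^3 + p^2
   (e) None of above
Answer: d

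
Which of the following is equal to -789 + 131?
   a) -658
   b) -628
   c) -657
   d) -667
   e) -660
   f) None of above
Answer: a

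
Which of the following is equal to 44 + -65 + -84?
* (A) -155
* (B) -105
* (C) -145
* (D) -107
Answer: B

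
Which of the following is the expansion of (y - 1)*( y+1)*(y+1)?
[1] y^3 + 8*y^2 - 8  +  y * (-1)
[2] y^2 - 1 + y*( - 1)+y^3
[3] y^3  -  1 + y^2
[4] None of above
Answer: 2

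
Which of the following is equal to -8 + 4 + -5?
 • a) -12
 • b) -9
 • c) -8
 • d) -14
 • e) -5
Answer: b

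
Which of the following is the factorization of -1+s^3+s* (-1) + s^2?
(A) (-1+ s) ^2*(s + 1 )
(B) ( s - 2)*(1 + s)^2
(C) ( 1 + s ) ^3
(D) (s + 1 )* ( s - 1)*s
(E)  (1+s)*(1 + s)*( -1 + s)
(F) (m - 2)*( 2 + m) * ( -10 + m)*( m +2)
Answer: E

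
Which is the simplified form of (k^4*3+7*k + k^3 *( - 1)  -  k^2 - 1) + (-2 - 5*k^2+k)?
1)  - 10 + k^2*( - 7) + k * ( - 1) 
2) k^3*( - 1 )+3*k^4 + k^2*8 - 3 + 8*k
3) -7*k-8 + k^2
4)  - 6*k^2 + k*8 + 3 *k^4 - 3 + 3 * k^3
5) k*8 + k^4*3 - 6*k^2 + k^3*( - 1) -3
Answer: 5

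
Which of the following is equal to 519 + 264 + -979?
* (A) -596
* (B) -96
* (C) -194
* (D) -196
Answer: D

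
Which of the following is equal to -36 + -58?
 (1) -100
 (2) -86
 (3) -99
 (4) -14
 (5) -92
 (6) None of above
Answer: 6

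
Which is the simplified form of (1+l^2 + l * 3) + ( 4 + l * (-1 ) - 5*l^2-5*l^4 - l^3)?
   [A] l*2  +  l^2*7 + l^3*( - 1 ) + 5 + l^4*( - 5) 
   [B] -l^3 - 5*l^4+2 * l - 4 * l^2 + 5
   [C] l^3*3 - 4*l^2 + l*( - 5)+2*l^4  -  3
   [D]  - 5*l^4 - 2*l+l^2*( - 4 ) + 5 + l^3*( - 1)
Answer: B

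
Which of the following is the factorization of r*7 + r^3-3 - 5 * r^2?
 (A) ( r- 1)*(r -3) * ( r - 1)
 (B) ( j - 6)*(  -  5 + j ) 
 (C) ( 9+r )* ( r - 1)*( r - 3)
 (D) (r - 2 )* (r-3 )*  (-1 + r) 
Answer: A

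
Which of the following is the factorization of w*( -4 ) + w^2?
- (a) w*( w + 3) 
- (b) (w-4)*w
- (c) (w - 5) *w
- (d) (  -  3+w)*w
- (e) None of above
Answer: b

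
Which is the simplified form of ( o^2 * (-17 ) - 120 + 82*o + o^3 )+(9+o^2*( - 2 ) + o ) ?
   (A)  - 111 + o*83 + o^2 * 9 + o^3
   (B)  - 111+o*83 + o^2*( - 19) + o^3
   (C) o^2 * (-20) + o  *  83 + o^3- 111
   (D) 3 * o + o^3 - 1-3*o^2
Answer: B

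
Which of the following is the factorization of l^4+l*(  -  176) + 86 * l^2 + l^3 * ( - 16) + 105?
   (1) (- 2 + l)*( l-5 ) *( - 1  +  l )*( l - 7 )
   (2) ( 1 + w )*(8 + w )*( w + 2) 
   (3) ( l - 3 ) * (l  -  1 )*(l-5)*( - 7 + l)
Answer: 3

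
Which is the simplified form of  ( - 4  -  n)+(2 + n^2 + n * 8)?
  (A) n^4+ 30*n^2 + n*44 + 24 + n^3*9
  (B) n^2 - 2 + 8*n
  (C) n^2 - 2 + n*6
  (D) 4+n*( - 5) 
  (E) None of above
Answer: E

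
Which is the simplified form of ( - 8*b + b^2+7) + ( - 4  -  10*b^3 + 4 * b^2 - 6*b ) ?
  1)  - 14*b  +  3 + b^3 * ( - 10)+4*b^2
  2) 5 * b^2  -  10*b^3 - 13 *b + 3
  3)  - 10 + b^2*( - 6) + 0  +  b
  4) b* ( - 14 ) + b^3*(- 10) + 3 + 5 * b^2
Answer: 4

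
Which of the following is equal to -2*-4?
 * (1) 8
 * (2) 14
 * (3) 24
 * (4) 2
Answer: 1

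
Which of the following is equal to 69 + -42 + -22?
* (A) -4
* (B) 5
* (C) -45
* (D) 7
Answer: B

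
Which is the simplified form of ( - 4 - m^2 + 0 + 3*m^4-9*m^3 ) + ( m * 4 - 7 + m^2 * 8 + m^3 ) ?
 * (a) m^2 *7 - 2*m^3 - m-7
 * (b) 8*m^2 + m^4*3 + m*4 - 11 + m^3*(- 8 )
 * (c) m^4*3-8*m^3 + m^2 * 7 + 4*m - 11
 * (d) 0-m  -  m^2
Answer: c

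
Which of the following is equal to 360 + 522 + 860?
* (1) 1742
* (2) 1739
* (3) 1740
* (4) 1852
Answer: 1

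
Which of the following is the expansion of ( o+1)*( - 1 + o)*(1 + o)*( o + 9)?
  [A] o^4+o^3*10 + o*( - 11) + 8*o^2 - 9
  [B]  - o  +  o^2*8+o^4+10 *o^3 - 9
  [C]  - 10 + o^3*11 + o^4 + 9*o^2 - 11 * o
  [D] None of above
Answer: D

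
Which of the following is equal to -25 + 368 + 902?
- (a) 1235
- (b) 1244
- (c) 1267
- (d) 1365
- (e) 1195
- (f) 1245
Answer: f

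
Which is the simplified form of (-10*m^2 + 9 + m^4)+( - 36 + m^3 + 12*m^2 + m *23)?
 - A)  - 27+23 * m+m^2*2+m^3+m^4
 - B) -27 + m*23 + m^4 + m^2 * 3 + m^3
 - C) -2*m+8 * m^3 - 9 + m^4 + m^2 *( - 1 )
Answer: A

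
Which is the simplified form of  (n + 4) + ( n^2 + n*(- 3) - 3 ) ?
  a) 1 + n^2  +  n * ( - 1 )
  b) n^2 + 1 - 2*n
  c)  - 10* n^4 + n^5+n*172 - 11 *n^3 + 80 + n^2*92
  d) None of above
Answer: b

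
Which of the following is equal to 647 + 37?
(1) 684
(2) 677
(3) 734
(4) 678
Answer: 1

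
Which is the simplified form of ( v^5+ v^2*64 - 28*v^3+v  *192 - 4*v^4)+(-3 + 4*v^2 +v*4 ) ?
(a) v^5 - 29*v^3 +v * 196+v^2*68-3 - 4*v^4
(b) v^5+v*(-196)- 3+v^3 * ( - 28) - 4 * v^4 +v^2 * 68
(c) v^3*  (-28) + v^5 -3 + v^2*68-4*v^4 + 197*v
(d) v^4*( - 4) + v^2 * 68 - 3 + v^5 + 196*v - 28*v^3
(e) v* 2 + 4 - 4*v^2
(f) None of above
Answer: d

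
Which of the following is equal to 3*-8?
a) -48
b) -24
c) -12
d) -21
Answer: b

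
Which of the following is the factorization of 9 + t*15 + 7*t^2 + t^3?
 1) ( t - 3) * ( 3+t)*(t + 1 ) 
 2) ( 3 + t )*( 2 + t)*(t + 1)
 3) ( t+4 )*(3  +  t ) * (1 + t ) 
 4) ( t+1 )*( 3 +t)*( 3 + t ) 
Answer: 4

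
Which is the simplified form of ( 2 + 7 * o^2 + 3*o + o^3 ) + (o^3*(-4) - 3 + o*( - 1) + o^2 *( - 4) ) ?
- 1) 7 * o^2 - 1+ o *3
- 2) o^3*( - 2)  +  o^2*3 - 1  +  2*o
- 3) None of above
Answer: 3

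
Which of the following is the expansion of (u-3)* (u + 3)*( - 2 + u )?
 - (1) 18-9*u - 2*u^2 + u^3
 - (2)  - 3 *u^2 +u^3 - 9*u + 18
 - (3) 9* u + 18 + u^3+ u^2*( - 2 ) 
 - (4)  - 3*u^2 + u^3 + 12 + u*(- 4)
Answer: 1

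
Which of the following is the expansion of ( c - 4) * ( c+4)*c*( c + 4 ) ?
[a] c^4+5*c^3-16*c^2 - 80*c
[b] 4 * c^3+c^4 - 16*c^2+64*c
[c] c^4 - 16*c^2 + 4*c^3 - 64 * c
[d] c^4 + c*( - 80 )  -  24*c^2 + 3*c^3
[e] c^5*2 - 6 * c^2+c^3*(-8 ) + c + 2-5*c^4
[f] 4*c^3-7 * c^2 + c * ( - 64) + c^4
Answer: c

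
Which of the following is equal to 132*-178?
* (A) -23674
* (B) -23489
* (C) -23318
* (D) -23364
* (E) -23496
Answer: E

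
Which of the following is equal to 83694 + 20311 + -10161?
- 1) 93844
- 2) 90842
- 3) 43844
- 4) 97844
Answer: 1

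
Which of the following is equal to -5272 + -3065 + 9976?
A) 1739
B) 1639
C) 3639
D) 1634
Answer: B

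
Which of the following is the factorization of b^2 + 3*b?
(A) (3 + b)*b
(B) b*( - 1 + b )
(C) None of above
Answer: A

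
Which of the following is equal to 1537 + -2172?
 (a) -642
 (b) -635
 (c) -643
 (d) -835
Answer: b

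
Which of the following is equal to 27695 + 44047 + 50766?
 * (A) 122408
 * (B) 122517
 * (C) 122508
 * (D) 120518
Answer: C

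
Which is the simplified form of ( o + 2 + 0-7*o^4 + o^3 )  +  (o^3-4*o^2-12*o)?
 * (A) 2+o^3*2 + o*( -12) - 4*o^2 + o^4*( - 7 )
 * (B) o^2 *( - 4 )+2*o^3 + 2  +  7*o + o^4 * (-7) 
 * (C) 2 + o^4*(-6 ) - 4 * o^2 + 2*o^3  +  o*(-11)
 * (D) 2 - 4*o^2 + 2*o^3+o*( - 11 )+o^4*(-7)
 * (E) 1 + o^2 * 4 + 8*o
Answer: D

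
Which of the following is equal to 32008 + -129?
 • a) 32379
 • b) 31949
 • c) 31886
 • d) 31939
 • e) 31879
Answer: e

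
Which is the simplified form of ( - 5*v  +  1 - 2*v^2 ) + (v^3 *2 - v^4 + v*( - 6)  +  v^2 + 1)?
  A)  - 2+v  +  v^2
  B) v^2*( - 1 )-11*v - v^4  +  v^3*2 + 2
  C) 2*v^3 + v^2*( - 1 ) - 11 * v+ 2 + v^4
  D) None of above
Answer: B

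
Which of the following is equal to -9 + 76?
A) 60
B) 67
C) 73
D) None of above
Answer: B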